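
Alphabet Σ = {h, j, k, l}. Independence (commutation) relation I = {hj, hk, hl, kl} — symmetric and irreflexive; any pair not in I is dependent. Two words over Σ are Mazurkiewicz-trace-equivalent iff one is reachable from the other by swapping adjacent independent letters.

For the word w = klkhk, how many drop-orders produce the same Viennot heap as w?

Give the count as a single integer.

20

0(k) covers ∅
1(l) covers ∅
2(k) covers 0:k
3(h) covers ∅
4(k) covers 2:k
floor of heap: 0:k, 1:l, 3:h
completions by unplaced set U, small U first (add the entries for U minus each lowest piece of U):
  |U|=1: {1}:1  {3}:1  {4}:1
  |U|=2: {1,3}:2  {1,4}:2  {2,4}:1  {3,4}:2
  |U|=3: {0,2,4}:1  {1,2,4}:3  {1,3,4}:6  {2,3,4}:3
  start at 0(k): 12
  start at 1(l): 4
  start at 3(h): 4
sum over floor = 20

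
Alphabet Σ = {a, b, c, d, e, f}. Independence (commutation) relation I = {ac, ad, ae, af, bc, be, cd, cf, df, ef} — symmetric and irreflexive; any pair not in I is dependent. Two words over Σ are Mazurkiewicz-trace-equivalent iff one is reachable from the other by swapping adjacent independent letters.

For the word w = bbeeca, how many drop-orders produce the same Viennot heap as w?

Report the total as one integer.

20

piece 0:b — minimal
piece 1:b rests on {0:b}
piece 2:e — minimal
piece 3:e rests on {2:e}
piece 4:c rests on {3:e}
piece 5:a rests on {1:b}
minimal pieces: {0:b, 2:e}
ways to finish when only these pieces remain (= sum over removing one remaining piece with nothing left below it):
  1 left: {4}→1  {5}→1
  2 left: {1,5}→1  {3,4}→1  {4,5}→2
  3 left: {0,1,5}→1  {1,4,5}→3  {2,3,4}→1  {3,4,5}→3
  4 left: {0,1,4,5}→4  {1,3,4,5}→6  {2,3,4,5}→4
  placing 0:b first → 10 extensions
  placing 2:e first → 10 extensions
total linear extensions = 20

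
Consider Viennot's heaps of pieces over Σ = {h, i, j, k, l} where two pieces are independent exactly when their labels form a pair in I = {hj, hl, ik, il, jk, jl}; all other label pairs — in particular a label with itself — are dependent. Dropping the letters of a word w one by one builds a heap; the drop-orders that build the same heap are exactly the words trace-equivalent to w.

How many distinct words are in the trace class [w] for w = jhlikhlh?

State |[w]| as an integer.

piece 0:j — minimal
piece 1:h — minimal
piece 2:l — minimal
piece 3:i rests on {0:j, 1:h}
piece 4:k rests on {1:h, 2:l}
piece 5:h rests on {3:i, 4:k}
piece 6:l rests on {4:k}
piece 7:h rests on {5:h}
minimal pieces: {0:j, 1:h, 2:l}
ways to finish when only these pieces remain (= sum over removing one remaining piece with nothing left below it):
  1 left: {6}→1  {7}→1
  2 left: {5,7}→1  {6,7}→2
  3 left: {3,5,7}→1  {5,6,7}→3
  4 left: {0,3,5,7}→1  {3,5,6,7}→4  {4,5,6,7}→3
  5 left: {0,3,5,6,7}→5  {2,4,5,6,7}→3  {3,4,5,6,7}→7
  6 left: {0,3,4,5,6,7}→12  {1,3,4,5,6,7}→7  {2,3,4,5,6,7}→10
  placing 0:j first → 17 extensions
  placing 1:h first → 22 extensions
  placing 2:l first → 19 extensions
total linear extensions = 58

58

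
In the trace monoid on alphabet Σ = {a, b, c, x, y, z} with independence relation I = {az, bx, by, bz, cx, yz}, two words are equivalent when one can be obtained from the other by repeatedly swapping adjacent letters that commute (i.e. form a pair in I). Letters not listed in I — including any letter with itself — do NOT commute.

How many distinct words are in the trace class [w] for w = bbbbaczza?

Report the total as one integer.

0(b) covers ∅
1(b) covers 0:b
2(b) covers 1:b
3(b) covers 2:b
4(a) covers 3:b
5(c) covers 4:a
6(z) covers 5:c
7(z) covers 6:z
8(a) covers 5:c
floor of heap: 0:b
completions by unplaced set U, small U first (add the entries for U minus each lowest piece of U):
  |U|=1: {7}:1  {8}:1
  |U|=2: {6,7}:1  {7,8}:2
  |U|=3: {6,7,8}:3
  |U|=4: {5,6,7,8}:3
  |U|=5: {4,5,6,7,8}:3
  |U|=6: {3,4,5,6,7,8}:3
  |U|=7: {2,3,4,5,6,7,8}:3
  start at 0(b): 3

3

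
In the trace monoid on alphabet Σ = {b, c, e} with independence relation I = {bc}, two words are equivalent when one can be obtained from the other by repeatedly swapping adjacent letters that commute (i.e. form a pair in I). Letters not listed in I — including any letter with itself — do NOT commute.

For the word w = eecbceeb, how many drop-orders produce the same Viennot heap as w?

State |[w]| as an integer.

0(e) covers ∅
1(e) covers 0:e
2(c) covers 1:e
3(b) covers 1:e
4(c) covers 2:c
5(e) covers 3:b, 4:c
6(e) covers 5:e
7(b) covers 6:e
floor of heap: 0:e
completions by unplaced set U, small U first (add the entries for U minus each lowest piece of U):
  |U|=1: {7}:1
  |U|=2: {6,7}:1
  |U|=3: {5,6,7}:1
  |U|=4: {3,5,6,7}:1  {4,5,6,7}:1
  |U|=5: {2,4,5,6,7}:1  {3,4,5,6,7}:2
  |U|=6: {2,3,4,5,6,7}:3
  start at 0(e): 3

3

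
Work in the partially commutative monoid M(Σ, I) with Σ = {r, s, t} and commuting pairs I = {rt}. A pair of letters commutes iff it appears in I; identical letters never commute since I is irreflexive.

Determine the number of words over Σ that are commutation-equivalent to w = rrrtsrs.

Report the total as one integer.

0(r) covers ∅
1(r) covers 0:r
2(r) covers 1:r
3(t) covers ∅
4(s) covers 2:r, 3:t
5(r) covers 4:s
6(s) covers 5:r
floor of heap: 0:r, 3:t
completions by unplaced set U, small U first (add the entries for U minus each lowest piece of U):
  |U|=1: {6}:1
  |U|=2: {5,6}:1
  |U|=3: {4,5,6}:1
  |U|=4: {2,4,5,6}:1  {3,4,5,6}:1
  |U|=5: {1,2,4,5,6}:1  {2,3,4,5,6}:2
  start at 0(r): 3
  start at 3(t): 1
sum over floor = 4

4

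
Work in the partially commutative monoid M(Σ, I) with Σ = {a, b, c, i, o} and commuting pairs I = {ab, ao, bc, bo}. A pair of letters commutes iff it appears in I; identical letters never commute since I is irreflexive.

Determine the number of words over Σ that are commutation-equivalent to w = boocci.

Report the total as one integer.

5

piece 0:b — minimal
piece 1:o — minimal
piece 2:o rests on {1:o}
piece 3:c rests on {2:o}
piece 4:c rests on {3:c}
piece 5:i rests on {0:b, 4:c}
minimal pieces: {0:b, 1:o}
ways to finish when only these pieces remain (= sum over removing one remaining piece with nothing left below it):
  1 left: {5}→1
  2 left: {0,5}→1  {4,5}→1
  3 left: {0,4,5}→2  {3,4,5}→1
  4 left: {0,3,4,5}→3  {2,3,4,5}→1
  placing 0:b first → 1 extensions
  placing 1:o first → 4 extensions
total linear extensions = 5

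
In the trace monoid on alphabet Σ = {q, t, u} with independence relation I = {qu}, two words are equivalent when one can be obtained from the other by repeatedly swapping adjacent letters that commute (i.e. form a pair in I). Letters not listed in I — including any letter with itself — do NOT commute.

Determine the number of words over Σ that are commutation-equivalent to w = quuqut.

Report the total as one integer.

#0=q has no predecessor
#1=u has no predecessor
#2=u depends on [1:u]
#3=q depends on [0:q]
#4=u depends on [2:u]
#5=t depends on [3:q, 4:u]
sources: [0:q, 1:u]
N(rest) = Σ N(rest − s) over sources s of rest; N(one piece) = 1:
  size 1 → [5]=1
  size 2 → [3,5]=1  [4,5]=1
  size 3 → [0,3,5]=1  [2,4,5]=1  [3,4,5]=2
  size 4 → [0,3,4,5]=3  [1,2,4,5]=1  [2,3,4,5]=3
  first=0(q) contributes 4
  first=1(u) contributes 6
|[w]| = 10

10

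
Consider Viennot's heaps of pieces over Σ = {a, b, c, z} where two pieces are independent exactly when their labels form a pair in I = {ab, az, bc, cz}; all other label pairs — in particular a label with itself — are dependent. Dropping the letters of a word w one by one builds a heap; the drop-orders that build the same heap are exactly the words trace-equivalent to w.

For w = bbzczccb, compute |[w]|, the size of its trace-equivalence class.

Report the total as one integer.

56

drop 0:b onto floor
drop 1:b onto {0:b}
drop 2:z onto {1:b}
drop 3:c onto floor
drop 4:z onto {2:z}
drop 5:c onto {3:c}
drop 6:c onto {5:c}
drop 7:b onto {4:z}
ground layer = {0:b, 3:c}
drop-orders for the pieces not yet dropped (sum over which currently-grounded one goes next):
  1 to go: {6} 1  {7} 1
  2 to go: {4,7} 1  {5,6} 1  {6,7} 2
  3 to go: {2,4,7} 1  {3,5,6} 1  {4,6,7} 3  {5,6,7} 3
  4 to go: {1,2,4,7} 1  {2,4,6,7} 4  {3,5,6,7} 4  {4,5,6,7} 6
  5 to go: {0,1,2,4,7} 1  {1,2,4,6,7} 5  {2,4,5,6,7} 10  {3,4,5,6,7} 10
  6 to go: {0,1,2,4,6,7} 6  {1,2,4,5,6,7} 15  {2,3,4,5,6,7} 20
  if 0:b drops first: 35 orders
  if 3:c drops first: 21 orders
heap linearizations: 56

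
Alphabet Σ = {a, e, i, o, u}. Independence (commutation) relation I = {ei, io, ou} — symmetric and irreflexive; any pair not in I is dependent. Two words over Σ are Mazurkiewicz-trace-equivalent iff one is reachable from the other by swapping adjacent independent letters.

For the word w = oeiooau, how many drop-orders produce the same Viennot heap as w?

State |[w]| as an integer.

0(o) covers ∅
1(e) covers 0:o
2(i) covers ∅
3(o) covers 1:e
4(o) covers 3:o
5(a) covers 2:i, 4:o
6(u) covers 5:a
floor of heap: 0:o, 2:i
completions by unplaced set U, small U first (add the entries for U minus each lowest piece of U):
  |U|=1: {6}:1
  |U|=2: {5,6}:1
  |U|=3: {2,5,6}:1  {4,5,6}:1
  |U|=4: {2,4,5,6}:2  {3,4,5,6}:1
  |U|=5: {1,3,4,5,6}:1  {2,3,4,5,6}:3
  start at 0(o): 4
  start at 2(i): 1
sum over floor = 5

5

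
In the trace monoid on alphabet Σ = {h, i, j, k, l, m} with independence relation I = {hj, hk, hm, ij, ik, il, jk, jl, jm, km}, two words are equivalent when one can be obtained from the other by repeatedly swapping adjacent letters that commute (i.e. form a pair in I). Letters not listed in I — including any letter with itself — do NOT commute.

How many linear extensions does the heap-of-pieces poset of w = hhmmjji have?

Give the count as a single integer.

0(h) covers ∅
1(h) covers 0:h
2(m) covers ∅
3(m) covers 2:m
4(j) covers ∅
5(j) covers 4:j
6(i) covers 1:h, 3:m
floor of heap: 0:h, 2:m, 4:j
completions by unplaced set U, small U first (add the entries for U minus each lowest piece of U):
  |U|=1: {5}:1  {6}:1
  |U|=2: {1,6}:1  {3,6}:1  {4,5}:1  {5,6}:2
  |U|=3: {0,1,6}:1  {1,3,6}:2  {1,5,6}:3  {2,3,6}:1  {3,5,6}:3  {4,5,6}:3
  |U|=4: {0,1,3,6}:3  {0,1,5,6}:4  {1,2,3,6}:3  {1,3,5,6}:8  {1,4,5,6}:6  {2,3,5,6}:4  {3,4,5,6}:6
  |U|=5: {0,1,2,3,6}:6  {0,1,3,5,6}:15  {0,1,4,5,6}:10  {1,2,3,5,6}:15  {1,3,4,5,6}:20  {2,3,4,5,6}:10
  start at 0(h): 45
  start at 2(m): 45
  start at 4(j): 36
sum over floor = 126

126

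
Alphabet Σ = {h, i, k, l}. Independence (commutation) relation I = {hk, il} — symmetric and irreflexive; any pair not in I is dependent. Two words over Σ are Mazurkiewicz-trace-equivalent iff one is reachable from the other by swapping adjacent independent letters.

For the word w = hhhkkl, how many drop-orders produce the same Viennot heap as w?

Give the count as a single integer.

10

piece 0:h — minimal
piece 1:h rests on {0:h}
piece 2:h rests on {1:h}
piece 3:k — minimal
piece 4:k rests on {3:k}
piece 5:l rests on {2:h, 4:k}
minimal pieces: {0:h, 3:k}
ways to finish when only these pieces remain (= sum over removing one remaining piece with nothing left below it):
  1 left: {5}→1
  2 left: {2,5}→1  {4,5}→1
  3 left: {1,2,5}→1  {2,4,5}→2  {3,4,5}→1
  4 left: {0,1,2,5}→1  {1,2,4,5}→3  {2,3,4,5}→3
  placing 0:h first → 6 extensions
  placing 3:k first → 4 extensions
total linear extensions = 10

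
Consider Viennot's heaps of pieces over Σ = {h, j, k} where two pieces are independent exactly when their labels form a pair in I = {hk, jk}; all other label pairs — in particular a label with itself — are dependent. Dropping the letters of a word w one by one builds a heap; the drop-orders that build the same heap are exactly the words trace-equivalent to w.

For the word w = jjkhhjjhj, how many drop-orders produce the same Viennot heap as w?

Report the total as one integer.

9

drop 0:j onto floor
drop 1:j onto {0:j}
drop 2:k onto floor
drop 3:h onto {1:j}
drop 4:h onto {3:h}
drop 5:j onto {4:h}
drop 6:j onto {5:j}
drop 7:h onto {6:j}
drop 8:j onto {7:h}
ground layer = {0:j, 2:k}
drop-orders for the pieces not yet dropped (sum over which currently-grounded one goes next):
  1 to go: {2} 1  {8} 1
  2 to go: {2,8} 2  {7,8} 1
  3 to go: {2,7,8} 3  {6,7,8} 1
  4 to go: {2,6,7,8} 4  {5,6,7,8} 1
  5 to go: {2,5,6,7,8} 5  {4,5,6,7,8} 1
  6 to go: {2,4,5,6,7,8} 6  {3,4,5,6,7,8} 1
  7 to go: {1,3,4,5,6,7,8} 1  {2,3,4,5,6,7,8} 7
  if 0:j drops first: 8 orders
  if 2:k drops first: 1 orders
heap linearizations: 9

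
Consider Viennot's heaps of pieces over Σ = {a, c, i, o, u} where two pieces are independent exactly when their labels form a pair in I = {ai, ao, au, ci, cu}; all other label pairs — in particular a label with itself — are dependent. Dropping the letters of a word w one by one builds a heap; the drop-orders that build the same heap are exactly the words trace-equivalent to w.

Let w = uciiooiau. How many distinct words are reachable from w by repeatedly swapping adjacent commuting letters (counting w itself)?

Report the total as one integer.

drop 0:u onto floor
drop 1:c onto floor
drop 2:i onto {0:u}
drop 3:i onto {2:i}
drop 4:o onto {1:c, 3:i}
drop 5:o onto {4:o}
drop 6:i onto {5:o}
drop 7:a onto {1:c}
drop 8:u onto {6:i}
ground layer = {0:u, 1:c}
drop-orders for the pieces not yet dropped (sum over which currently-grounded one goes next):
  1 to go: {7} 1  {8} 1
  2 to go: {6,8} 1  {7,8} 2
  3 to go: {5,6,8} 1  {6,7,8} 3
  4 to go: {4,5,6,8} 1  {5,6,7,8} 4
  5 to go: {3,4,5,6,8} 1  {4,5,6,7,8} 5
  6 to go: {1,4,5,6,7,8} 5  {2,3,4,5,6,8} 1  {3,4,5,6,7,8} 6
  7 to go: {0,2,3,4,5,6,8} 1  {1,3,4,5,6,7,8} 11  {2,3,4,5,6,7,8} 7
  if 0:u drops first: 18 orders
  if 1:c drops first: 8 orders
heap linearizations: 26

26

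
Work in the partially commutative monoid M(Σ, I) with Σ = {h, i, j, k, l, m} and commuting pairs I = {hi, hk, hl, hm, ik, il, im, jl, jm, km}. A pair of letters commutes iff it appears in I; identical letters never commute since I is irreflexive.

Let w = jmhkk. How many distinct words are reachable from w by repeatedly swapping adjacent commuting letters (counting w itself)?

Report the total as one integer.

drop 0:j onto floor
drop 1:m onto floor
drop 2:h onto {0:j}
drop 3:k onto {0:j}
drop 4:k onto {3:k}
ground layer = {0:j, 1:m}
drop-orders for the pieces not yet dropped (sum over which currently-grounded one goes next):
  1 to go: {1} 1  {2} 1  {4} 1
  2 to go: {1,2} 2  {1,4} 2  {2,4} 2  {3,4} 1
  3 to go: {1,2,4} 6  {1,3,4} 3  {2,3,4} 3
  if 0:j drops first: 12 orders
  if 1:m drops first: 3 orders
heap linearizations: 15

15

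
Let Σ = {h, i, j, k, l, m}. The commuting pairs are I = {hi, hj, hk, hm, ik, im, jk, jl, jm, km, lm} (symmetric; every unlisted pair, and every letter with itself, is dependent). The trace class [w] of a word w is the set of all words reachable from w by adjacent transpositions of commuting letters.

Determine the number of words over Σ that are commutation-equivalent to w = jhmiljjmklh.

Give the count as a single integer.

piece 0:j — minimal
piece 1:h — minimal
piece 2:m — minimal
piece 3:i rests on {0:j}
piece 4:l rests on {1:h, 3:i}
piece 5:j rests on {3:i}
piece 6:j rests on {5:j}
piece 7:m rests on {2:m}
piece 8:k rests on {4:l}
piece 9:l rests on {8:k}
piece 10:h rests on {9:l}
minimal pieces: {0:j, 1:h, 2:m}
ways to finish when only these pieces remain (= sum over removing one remaining piece with nothing left below it):
  1 left: {6}→1  {7}→1  {10}→1
  2 left: {2,7}→1  {5,6}→1  {6,7}→2  {6,10}→2  {7,10}→2  {9,10}→1
  3 left: {2,6,7}→3  {2,7,10}→3  {5,6,7}→3  {5,6,10}→3  {6,7,10}→6  {6,9,10}→3  {7,9,10}→3  {8,9,10}→1
  4 left: {2,5,6,7}→6  {2,6,7,10}→12  {2,7,9,10}→6  {4,8,9,10}→1  {5,6,7,10}→12  {5,6,9,10}→6  {6,7,9,10}→12  {6,8,9,10}→4  {7,8,9,10}→4
  5 left: {1,4,8,9,10}→1  {2,5,6,7,10}→30  {2,6,7,9,10}→30  {2,7,8,9,10}→10  {4,6,8,9,10}→5  {4,7,8,9,10}→5  {5,6,7,9,10}→30  {5,6,8,9,10}→10  {6,7,8,9,10}→20
  6 left: {1,4,6,8,9,10}→6  {1,4,7,8,9,10}→6  {2,4,7,8,9,10}→15  {2,5,6,7,9,10}→90  {2,6,7,8,9,10}→60  {4,5,6,8,9,10}→15  {4,6,7,8,9,10}→30  {5,6,7,8,9,10}→60
  7 left: {1,2,4,7,8,9,10}→21  {1,4,5,6,8,9,10}→21  {1,4,6,7,8,9,10}→42  {2,4,6,7,8,9,10}→105  {2,5,6,7,8,9,10}→210  {3,4,5,6,8,9,10}→15  {4,5,6,7,8,9,10}→105
  8 left: {0,3,4,5,6,8,9,10}→15  {1,2,4,6,7,8,9,10}→168  {1,3,4,5,6,8,9,10}→36  {1,4,5,6,7,8,9,10}→168  {2,4,5,6,7,8,9,10}→420  {3,4,5,6,7,8,9,10}→120
  9 left: {0,1,3,4,5,6,8,9,10}→51  {0,3,4,5,6,7,8,9,10}→135  {1,2,4,5,6,7,8,9,10}→756  {1,3,4,5,6,7,8,9,10}→324  {2,3,4,5,6,7,8,9,10}→540
  placing 0:j first → 1620 extensions
  placing 1:h first → 675 extensions
  placing 2:m first → 510 extensions
total linear extensions = 2805

2805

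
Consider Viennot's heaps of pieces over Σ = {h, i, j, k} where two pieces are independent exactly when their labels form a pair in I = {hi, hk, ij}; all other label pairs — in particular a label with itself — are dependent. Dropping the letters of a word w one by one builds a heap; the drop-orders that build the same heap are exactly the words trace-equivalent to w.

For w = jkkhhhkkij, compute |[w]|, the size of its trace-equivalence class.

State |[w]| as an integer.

91

0(j) covers ∅
1(k) covers 0:j
2(k) covers 1:k
3(h) covers 0:j
4(h) covers 3:h
5(h) covers 4:h
6(k) covers 2:k
7(k) covers 6:k
8(i) covers 7:k
9(j) covers 5:h, 7:k
floor of heap: 0:j
completions by unplaced set U, small U first (add the entries for U minus each lowest piece of U):
  |U|=1: {8}:1  {9}:1
  |U|=2: {5,9}:1  {8,9}:2
  |U|=3: {4,5,9}:1  {5,8,9}:3  {7,8,9}:2
  |U|=4: {3,4,5,9}:1  {4,5,8,9}:4  {5,7,8,9}:5  {6,7,8,9}:2
  |U|=5: {2,6,7,8,9}:2  {3,4,5,8,9}:5  {4,5,7,8,9}:9  {5,6,7,8,9}:7
  |U|=6: {1,2,6,7,8,9}:2  {2,5,6,7,8,9}:9  {3,4,5,7,8,9}:14  {4,5,6,7,8,9}:16
  |U|=7: {1,2,5,6,7,8,9}:11  {2,4,5,6,7,8,9}:25  {3,4,5,6,7,8,9}:30
  |U|=8: {1,2,4,5,6,7,8,9}:36  {2,3,4,5,6,7,8,9}:55
  start at 0(j): 91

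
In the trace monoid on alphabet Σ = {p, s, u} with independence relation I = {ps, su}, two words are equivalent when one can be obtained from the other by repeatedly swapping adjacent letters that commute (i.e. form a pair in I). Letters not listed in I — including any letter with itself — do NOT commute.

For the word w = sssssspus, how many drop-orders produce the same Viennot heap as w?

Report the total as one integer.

36

#0=s has no predecessor
#1=s depends on [0:s]
#2=s depends on [1:s]
#3=s depends on [2:s]
#4=s depends on [3:s]
#5=s depends on [4:s]
#6=p has no predecessor
#7=u depends on [6:p]
#8=s depends on [5:s]
sources: [0:s, 6:p]
N(rest) = Σ N(rest − s) over sources s of rest; N(one piece) = 1:
  size 1 → [7]=1  [8]=1
  size 2 → [5,8]=1  [6,7]=1  [7,8]=2
  size 3 → [4,5,8]=1  [5,7,8]=3  [6,7,8]=3
  size 4 → [3,4,5,8]=1  [4,5,7,8]=4  [5,6,7,8]=6
  size 5 → [2,3,4,5,8]=1  [3,4,5,7,8]=5  [4,5,6,7,8]=10
  size 6 → [1,2,3,4,5,8]=1  [2,3,4,5,7,8]=6  [3,4,5,6,7,8]=15
  size 7 → [0,1,2,3,4,5,8]=1  [1,2,3,4,5,7,8]=7  [2,3,4,5,6,7,8]=21
  first=0(s) contributes 28
  first=6(p) contributes 8
|[w]| = 36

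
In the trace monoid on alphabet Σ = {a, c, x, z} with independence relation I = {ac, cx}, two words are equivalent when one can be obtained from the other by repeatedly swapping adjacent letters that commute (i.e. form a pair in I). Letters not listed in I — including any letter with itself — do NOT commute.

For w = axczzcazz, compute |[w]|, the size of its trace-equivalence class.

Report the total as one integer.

piece 0:a — minimal
piece 1:x rests on {0:a}
piece 2:c — minimal
piece 3:z rests on {1:x, 2:c}
piece 4:z rests on {3:z}
piece 5:c rests on {4:z}
piece 6:a rests on {4:z}
piece 7:z rests on {5:c, 6:a}
piece 8:z rests on {7:z}
minimal pieces: {0:a, 2:c}
ways to finish when only these pieces remain (= sum over removing one remaining piece with nothing left below it):
  1 left: {8}→1
  2 left: {7,8}→1
  3 left: {5,7,8}→1  {6,7,8}→1
  4 left: {5,6,7,8}→2
  5 left: {4,5,6,7,8}→2
  6 left: {3,4,5,6,7,8}→2
  7 left: {1,3,4,5,6,7,8}→2  {2,3,4,5,6,7,8}→2
  placing 0:a first → 4 extensions
  placing 2:c first → 2 extensions
total linear extensions = 6

6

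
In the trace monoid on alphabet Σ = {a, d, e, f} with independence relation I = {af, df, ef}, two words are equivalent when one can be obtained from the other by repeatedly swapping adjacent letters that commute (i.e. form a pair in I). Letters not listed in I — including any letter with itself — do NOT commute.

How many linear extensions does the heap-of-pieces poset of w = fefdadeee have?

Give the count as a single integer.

36

drop 0:f onto floor
drop 1:e onto floor
drop 2:f onto {0:f}
drop 3:d onto {1:e}
drop 4:a onto {3:d}
drop 5:d onto {4:a}
drop 6:e onto {5:d}
drop 7:e onto {6:e}
drop 8:e onto {7:e}
ground layer = {0:f, 1:e}
drop-orders for the pieces not yet dropped (sum over which currently-grounded one goes next):
  1 to go: {2} 1  {8} 1
  2 to go: {0,2} 1  {2,8} 2  {7,8} 1
  3 to go: {0,2,8} 3  {2,7,8} 3  {6,7,8} 1
  4 to go: {0,2,7,8} 6  {2,6,7,8} 4  {5,6,7,8} 1
  5 to go: {0,2,6,7,8} 10  {2,5,6,7,8} 5  {4,5,6,7,8} 1
  6 to go: {0,2,5,6,7,8} 15  {2,4,5,6,7,8} 6  {3,4,5,6,7,8} 1
  7 to go: {0,2,4,5,6,7,8} 21  {1,3,4,5,6,7,8} 1  {2,3,4,5,6,7,8} 7
  if 0:f drops first: 8 orders
  if 1:e drops first: 28 orders
heap linearizations: 36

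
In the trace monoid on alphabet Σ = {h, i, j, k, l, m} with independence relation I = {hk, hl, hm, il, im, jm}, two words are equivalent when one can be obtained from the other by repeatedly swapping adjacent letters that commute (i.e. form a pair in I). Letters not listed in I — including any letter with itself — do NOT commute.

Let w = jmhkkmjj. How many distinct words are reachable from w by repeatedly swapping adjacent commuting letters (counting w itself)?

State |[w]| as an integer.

23

piece 0:j — minimal
piece 1:m — minimal
piece 2:h rests on {0:j}
piece 3:k rests on {0:j, 1:m}
piece 4:k rests on {3:k}
piece 5:m rests on {4:k}
piece 6:j rests on {2:h, 4:k}
piece 7:j rests on {6:j}
minimal pieces: {0:j, 1:m}
ways to finish when only these pieces remain (= sum over removing one remaining piece with nothing left below it):
  1 left: {5}→1  {7}→1
  2 left: {5,7}→2  {6,7}→1
  3 left: {2,6,7}→1  {5,6,7}→3
  4 left: {2,5,6,7}→4  {4,5,6,7}→3
  5 left: {2,4,5,6,7}→7  {3,4,5,6,7}→3
  6 left: {1,3,4,5,6,7}→3  {2,3,4,5,6,7}→10
  placing 0:j first → 13 extensions
  placing 1:m first → 10 extensions
total linear extensions = 23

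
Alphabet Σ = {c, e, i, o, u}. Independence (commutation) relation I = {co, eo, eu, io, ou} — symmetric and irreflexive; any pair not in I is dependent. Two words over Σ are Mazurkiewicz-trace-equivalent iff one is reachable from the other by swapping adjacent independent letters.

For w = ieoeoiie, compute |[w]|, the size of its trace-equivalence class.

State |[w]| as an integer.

drop 0:i onto floor
drop 1:e onto {0:i}
drop 2:o onto floor
drop 3:e onto {1:e}
drop 4:o onto {2:o}
drop 5:i onto {3:e}
drop 6:i onto {5:i}
drop 7:e onto {6:i}
ground layer = {0:i, 2:o}
drop-orders for the pieces not yet dropped (sum over which currently-grounded one goes next):
  1 to go: {4} 1  {7} 1
  2 to go: {2,4} 1  {4,7} 2  {6,7} 1
  3 to go: {2,4,7} 3  {4,6,7} 3  {5,6,7} 1
  4 to go: {2,4,6,7} 6  {3,5,6,7} 1  {4,5,6,7} 4
  5 to go: {1,3,5,6,7} 1  {2,4,5,6,7} 10  {3,4,5,6,7} 5
  6 to go: {0,1,3,5,6,7} 1  {1,3,4,5,6,7} 6  {2,3,4,5,6,7} 15
  if 0:i drops first: 21 orders
  if 2:o drops first: 7 orders
heap linearizations: 28

28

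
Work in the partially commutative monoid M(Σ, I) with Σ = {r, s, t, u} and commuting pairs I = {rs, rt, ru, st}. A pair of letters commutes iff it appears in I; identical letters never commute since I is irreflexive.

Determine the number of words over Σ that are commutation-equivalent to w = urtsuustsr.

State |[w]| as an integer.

270

#0=u has no predecessor
#1=r has no predecessor
#2=t depends on [0:u]
#3=s depends on [0:u]
#4=u depends on [2:t, 3:s]
#5=u depends on [4:u]
#6=s depends on [5:u]
#7=t depends on [5:u]
#8=s depends on [6:s]
#9=r depends on [1:r]
sources: [0:u, 1:r]
N(rest) = Σ N(rest − s) over sources s of rest; N(one piece) = 1:
  size 1 → [7]=1  [8]=1  [9]=1
  size 2 → [1,9]=1  [6,8]=1  [7,8]=2  [7,9]=2  [8,9]=2
  size 3 → [1,7,9]=3  [1,8,9]=3  [6,7,8]=3  [6,8,9]=3  [7,8,9]=6
  size 4 → [1,6,8,9]=6  [1,7,8,9]=12  [5,6,7,8]=3  [6,7,8,9]=12
  size 5 → [1,6,7,8,9]=30  [4,5,6,7,8]=3  [5,6,7,8,9]=15
  size 6 → [1,5,6,7,8,9]=45  [2,4,5,6,7,8]=3  [3,4,5,6,7,8]=3  [4,5,6,7,8,9]=18
  size 7 → [1,4,5,6,7,8,9]=63  [2,3,4,5,6,7,8]=6  [2,4,5,6,7,8,9]=21  [3,4,5,6,7,8,9]=21
  size 8 → [0,2,3,4,5,6,7,8]=6  [1,2,4,5,6,7,8,9]=84  [1,3,4,5,6,7,8,9]=84  [2,3,4,5,6,7,8,9]=48
  first=0(u) contributes 216
  first=1(r) contributes 54
|[w]| = 270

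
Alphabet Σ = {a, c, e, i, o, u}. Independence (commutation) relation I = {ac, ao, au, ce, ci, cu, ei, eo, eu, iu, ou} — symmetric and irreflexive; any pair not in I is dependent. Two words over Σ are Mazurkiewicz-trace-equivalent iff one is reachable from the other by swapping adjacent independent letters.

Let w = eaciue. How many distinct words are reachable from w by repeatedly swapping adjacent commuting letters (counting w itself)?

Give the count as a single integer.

60

piece 0:e — minimal
piece 1:a rests on {0:e}
piece 2:c — minimal
piece 3:i rests on {1:a}
piece 4:u — minimal
piece 5:e rests on {1:a}
minimal pieces: {0:e, 2:c, 4:u}
ways to finish when only these pieces remain (= sum over removing one remaining piece with nothing left below it):
  1 left: {2}→1  {3}→1  {4}→1  {5}→1
  2 left: {2,3}→2  {2,4}→2  {2,5}→2  {3,4}→2  {3,5}→2  {4,5}→2
  3 left: {1,3,5}→2  {2,3,4}→6  {2,3,5}→6  {2,4,5}→6  {3,4,5}→6
  4 left: {0,1,3,5}→2  {1,2,3,5}→8  {1,3,4,5}→8  {2,3,4,5}→24
  placing 0:e first → 40 extensions
  placing 2:c first → 10 extensions
  placing 4:u first → 10 extensions
total linear extensions = 60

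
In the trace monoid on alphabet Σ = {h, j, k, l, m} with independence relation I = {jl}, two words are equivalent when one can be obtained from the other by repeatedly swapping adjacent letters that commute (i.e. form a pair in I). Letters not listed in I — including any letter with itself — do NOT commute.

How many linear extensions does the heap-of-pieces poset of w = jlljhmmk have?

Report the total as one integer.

6

0(j) covers ∅
1(l) covers ∅
2(l) covers 1:l
3(j) covers 0:j
4(h) covers 2:l, 3:j
5(m) covers 4:h
6(m) covers 5:m
7(k) covers 6:m
floor of heap: 0:j, 1:l
completions by unplaced set U, small U first (add the entries for U minus each lowest piece of U):
  |U|=1: {7}:1
  |U|=2: {6,7}:1
  |U|=3: {5,6,7}:1
  |U|=4: {4,5,6,7}:1
  |U|=5: {2,4,5,6,7}:1  {3,4,5,6,7}:1
  |U|=6: {0,3,4,5,6,7}:1  {1,2,4,5,6,7}:1  {2,3,4,5,6,7}:2
  start at 0(j): 3
  start at 1(l): 3
sum over floor = 6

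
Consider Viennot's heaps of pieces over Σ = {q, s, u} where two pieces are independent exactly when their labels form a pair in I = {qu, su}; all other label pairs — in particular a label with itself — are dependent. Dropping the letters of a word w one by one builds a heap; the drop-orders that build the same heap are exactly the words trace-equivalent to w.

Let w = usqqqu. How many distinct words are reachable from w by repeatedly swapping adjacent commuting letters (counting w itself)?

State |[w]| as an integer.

15

#0=u has no predecessor
#1=s has no predecessor
#2=q depends on [1:s]
#3=q depends on [2:q]
#4=q depends on [3:q]
#5=u depends on [0:u]
sources: [0:u, 1:s]
N(rest) = Σ N(rest − s) over sources s of rest; N(one piece) = 1:
  size 1 → [4]=1  [5]=1
  size 2 → [0,5]=1  [3,4]=1  [4,5]=2
  size 3 → [0,4,5]=3  [2,3,4]=1  [3,4,5]=3
  size 4 → [0,3,4,5]=6  [1,2,3,4]=1  [2,3,4,5]=4
  first=0(u) contributes 5
  first=1(s) contributes 10
|[w]| = 15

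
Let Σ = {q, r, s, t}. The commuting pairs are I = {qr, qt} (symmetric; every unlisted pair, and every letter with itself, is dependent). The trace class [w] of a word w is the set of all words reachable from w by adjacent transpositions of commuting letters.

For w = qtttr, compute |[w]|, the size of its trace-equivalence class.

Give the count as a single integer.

5

0(q) covers ∅
1(t) covers ∅
2(t) covers 1:t
3(t) covers 2:t
4(r) covers 3:t
floor of heap: 0:q, 1:t
completions by unplaced set U, small U first (add the entries for U minus each lowest piece of U):
  |U|=1: {0}:1  {4}:1
  |U|=2: {0,4}:2  {3,4}:1
  |U|=3: {0,3,4}:3  {2,3,4}:1
  start at 0(q): 1
  start at 1(t): 4
sum over floor = 5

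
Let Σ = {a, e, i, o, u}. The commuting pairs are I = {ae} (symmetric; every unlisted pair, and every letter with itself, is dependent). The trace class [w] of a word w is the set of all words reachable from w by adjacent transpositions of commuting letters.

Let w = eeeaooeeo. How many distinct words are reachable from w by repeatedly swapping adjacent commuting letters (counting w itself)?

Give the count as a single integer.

piece 0:e — minimal
piece 1:e rests on {0:e}
piece 2:e rests on {1:e}
piece 3:a — minimal
piece 4:o rests on {2:e, 3:a}
piece 5:o rests on {4:o}
piece 6:e rests on {5:o}
piece 7:e rests on {6:e}
piece 8:o rests on {7:e}
minimal pieces: {0:e, 3:a}
ways to finish when only these pieces remain (= sum over removing one remaining piece with nothing left below it):
  1 left: {8}→1
  2 left: {7,8}→1
  3 left: {6,7,8}→1
  4 left: {5,6,7,8}→1
  5 left: {4,5,6,7,8}→1
  6 left: {2,4,5,6,7,8}→1  {3,4,5,6,7,8}→1
  7 left: {1,2,4,5,6,7,8}→1  {2,3,4,5,6,7,8}→2
  placing 0:e first → 3 extensions
  placing 3:a first → 1 extensions
total linear extensions = 4

4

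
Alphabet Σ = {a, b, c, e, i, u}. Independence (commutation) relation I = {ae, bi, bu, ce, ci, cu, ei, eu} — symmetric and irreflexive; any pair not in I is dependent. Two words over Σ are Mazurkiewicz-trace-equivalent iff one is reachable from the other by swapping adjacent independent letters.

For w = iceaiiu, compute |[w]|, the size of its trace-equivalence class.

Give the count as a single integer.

14

piece 0:i — minimal
piece 1:c — minimal
piece 2:e — minimal
piece 3:a rests on {0:i, 1:c}
piece 4:i rests on {3:a}
piece 5:i rests on {4:i}
piece 6:u rests on {5:i}
minimal pieces: {0:i, 1:c, 2:e}
ways to finish when only these pieces remain (= sum over removing one remaining piece with nothing left below it):
  1 left: {2}→1  {6}→1
  2 left: {2,6}→2  {5,6}→1
  3 left: {2,5,6}→3  {4,5,6}→1
  4 left: {2,4,5,6}→4  {3,4,5,6}→1
  5 left: {0,3,4,5,6}→1  {1,3,4,5,6}→1  {2,3,4,5,6}→5
  placing 0:i first → 6 extensions
  placing 1:c first → 6 extensions
  placing 2:e first → 2 extensions
total linear extensions = 14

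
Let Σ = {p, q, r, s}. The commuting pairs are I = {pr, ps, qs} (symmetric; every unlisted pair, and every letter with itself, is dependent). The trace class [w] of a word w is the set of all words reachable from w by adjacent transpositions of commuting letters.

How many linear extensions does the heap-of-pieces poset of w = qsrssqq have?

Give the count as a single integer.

12

#0=q has no predecessor
#1=s has no predecessor
#2=r depends on [0:q, 1:s]
#3=s depends on [2:r]
#4=s depends on [3:s]
#5=q depends on [2:r]
#6=q depends on [5:q]
sources: [0:q, 1:s]
N(rest) = Σ N(rest − s) over sources s of rest; N(one piece) = 1:
  size 1 → [4]=1  [6]=1
  size 2 → [3,4]=1  [4,6]=2  [5,6]=1
  size 3 → [3,4,6]=3  [4,5,6]=3
  size 4 → [3,4,5,6]=6
  size 5 → [2,3,4,5,6]=6
  first=0(q) contributes 6
  first=1(s) contributes 6
|[w]| = 12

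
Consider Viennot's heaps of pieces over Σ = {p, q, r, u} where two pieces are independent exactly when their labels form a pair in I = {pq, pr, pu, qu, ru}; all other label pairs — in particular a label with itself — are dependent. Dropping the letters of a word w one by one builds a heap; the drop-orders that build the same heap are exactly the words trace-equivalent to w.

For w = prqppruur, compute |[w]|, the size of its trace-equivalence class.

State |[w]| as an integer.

1260

drop 0:p onto floor
drop 1:r onto floor
drop 2:q onto {1:r}
drop 3:p onto {0:p}
drop 4:p onto {3:p}
drop 5:r onto {2:q}
drop 6:u onto floor
drop 7:u onto {6:u}
drop 8:r onto {5:r}
ground layer = {0:p, 1:r, 6:u}
drop-orders for the pieces not yet dropped (sum over which currently-grounded one goes next):
  1 to go: {4} 1  {7} 1  {8} 1
  2 to go: {3,4} 1  {4,7} 2  {4,8} 2  {5,8} 1  {6,7} 1  {7,8} 2
  3 to go: {0,3,4} 1  {2,5,8} 1  {3,4,7} 3  {3,4,8} 3  {4,5,8} 3  {4,6,7} 3  {4,7,8} 6  {5,7,8} 3  {6,7,8} 3
  4 to go: {0,3,4,7} 4  {0,3,4,8} 4  {1,2,5,8} 1  {2,4,5,8} 4  {2,5,7,8} 4  {3,4,5,8} 6  {3,4,6,7} 6  {3,4,7,8} 12  {4,5,7,8} 12  {4,6,7,8} 12  {5,6,7,8} 6
  5 to go: {0,3,4,5,8} 10  {0,3,4,6,7} 10  {0,3,4,7,8} 20  {1,2,4,5,8} 5  {1,2,5,7,8} 5  {2,3,4,5,8} 10  {2,4,5,7,8} 20  {2,5,6,7,8} 10  {3,4,5,7,8} 30  {3,4,6,7,8} 30  {4,5,6,7,8} 30
  6 to go: {0,2,3,4,5,8} 20  {0,3,4,5,7,8} 60  {0,3,4,6,7,8} 60  {1,2,3,4,5,8} 15  {1,2,4,5,7,8} 30  {1,2,5,6,7,8} 15  {2,3,4,5,7,8} 60  {2,4,5,6,7,8} 60  {3,4,5,6,7,8} 90
  7 to go: {0,1,2,3,4,5,8} 35  {0,2,3,4,5,7,8} 140  {0,3,4,5,6,7,8} 210  {1,2,3,4,5,7,8} 105  {1,2,4,5,6,7,8} 105  {2,3,4,5,6,7,8} 210
  if 0:p drops first: 420 orders
  if 1:r drops first: 560 orders
  if 6:u drops first: 280 orders
heap linearizations: 1260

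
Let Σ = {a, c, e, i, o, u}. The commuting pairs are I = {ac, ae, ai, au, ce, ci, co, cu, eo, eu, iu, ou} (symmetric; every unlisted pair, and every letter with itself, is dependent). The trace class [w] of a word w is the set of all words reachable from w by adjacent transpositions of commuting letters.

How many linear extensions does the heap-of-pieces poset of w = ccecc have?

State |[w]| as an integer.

drop 0:c onto floor
drop 1:c onto {0:c}
drop 2:e onto floor
drop 3:c onto {1:c}
drop 4:c onto {3:c}
ground layer = {0:c, 2:e}
drop-orders for the pieces not yet dropped (sum over which currently-grounded one goes next):
  1 to go: {2} 1  {4} 1
  2 to go: {2,4} 2  {3,4} 1
  3 to go: {1,3,4} 1  {2,3,4} 3
  if 0:c drops first: 4 orders
  if 2:e drops first: 1 orders
heap linearizations: 5

5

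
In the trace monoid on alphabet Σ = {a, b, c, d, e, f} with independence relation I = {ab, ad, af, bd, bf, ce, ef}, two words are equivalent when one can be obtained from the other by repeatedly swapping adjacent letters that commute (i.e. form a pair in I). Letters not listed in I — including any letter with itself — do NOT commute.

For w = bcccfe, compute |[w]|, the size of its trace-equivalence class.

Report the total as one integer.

drop 0:b onto floor
drop 1:c onto {0:b}
drop 2:c onto {1:c}
drop 3:c onto {2:c}
drop 4:f onto {3:c}
drop 5:e onto {0:b}
ground layer = {0:b}
drop-orders for the pieces not yet dropped (sum over which currently-grounded one goes next):
  1 to go: {4} 1  {5} 1
  2 to go: {3,4} 1  {4,5} 2
  3 to go: {2,3,4} 1  {3,4,5} 3
  4 to go: {1,2,3,4} 1  {2,3,4,5} 4
  if 0:b drops first: 5 orders

5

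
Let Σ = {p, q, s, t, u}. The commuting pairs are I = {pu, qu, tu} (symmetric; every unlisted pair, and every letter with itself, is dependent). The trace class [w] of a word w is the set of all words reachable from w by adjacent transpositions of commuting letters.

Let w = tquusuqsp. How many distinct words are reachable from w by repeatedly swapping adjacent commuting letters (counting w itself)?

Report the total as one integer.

0(t) covers ∅
1(q) covers 0:t
2(u) covers ∅
3(u) covers 2:u
4(s) covers 1:q, 3:u
5(u) covers 4:s
6(q) covers 4:s
7(s) covers 5:u, 6:q
8(p) covers 7:s
floor of heap: 0:t, 2:u
completions by unplaced set U, small U first (add the entries for U minus each lowest piece of U):
  |U|=1: {8}:1
  |U|=2: {7,8}:1
  |U|=3: {5,7,8}:1  {6,7,8}:1
  |U|=4: {5,6,7,8}:2
  |U|=5: {4,5,6,7,8}:2
  |U|=6: {1,4,5,6,7,8}:2  {3,4,5,6,7,8}:2
  |U|=7: {0,1,4,5,6,7,8}:2  {1,3,4,5,6,7,8}:4  {2,3,4,5,6,7,8}:2
  start at 0(t): 6
  start at 2(u): 6
sum over floor = 12

12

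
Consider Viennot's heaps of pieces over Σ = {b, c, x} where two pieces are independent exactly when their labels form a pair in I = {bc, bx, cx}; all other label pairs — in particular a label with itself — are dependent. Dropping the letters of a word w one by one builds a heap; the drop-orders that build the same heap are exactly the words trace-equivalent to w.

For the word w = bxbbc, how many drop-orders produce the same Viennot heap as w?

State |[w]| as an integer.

20

piece 0:b — minimal
piece 1:x — minimal
piece 2:b rests on {0:b}
piece 3:b rests on {2:b}
piece 4:c — minimal
minimal pieces: {0:b, 1:x, 4:c}
ways to finish when only these pieces remain (= sum over removing one remaining piece with nothing left below it):
  1 left: {1}→1  {3}→1  {4}→1
  2 left: {1,3}→2  {1,4}→2  {2,3}→1  {3,4}→2
  3 left: {0,2,3}→1  {1,2,3}→3  {1,3,4}→6  {2,3,4}→3
  placing 0:b first → 12 extensions
  placing 1:x first → 4 extensions
  placing 4:c first → 4 extensions
total linear extensions = 20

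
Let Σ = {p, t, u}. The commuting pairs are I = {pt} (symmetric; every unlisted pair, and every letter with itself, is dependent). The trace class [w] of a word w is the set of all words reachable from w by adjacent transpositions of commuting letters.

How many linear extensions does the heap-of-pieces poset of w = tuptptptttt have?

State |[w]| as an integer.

#0=t has no predecessor
#1=u depends on [0:t]
#2=p depends on [1:u]
#3=t depends on [1:u]
#4=p depends on [2:p]
#5=t depends on [3:t]
#6=p depends on [4:p]
#7=t depends on [5:t]
#8=t depends on [7:t]
#9=t depends on [8:t]
#10=t depends on [9:t]
sources: [0:t]
N(rest) = Σ N(rest − s) over sources s of rest; N(one piece) = 1:
  size 1 → [6]=1  [10]=1
  size 2 → [4,6]=1  [6,10]=2  [9,10]=1
  size 3 → [2,4,6]=1  [4,6,10]=3  [6,9,10]=3  [8,9,10]=1
  size 4 → [2,4,6,10]=4  [4,6,9,10]=6  [6,8,9,10]=4  [7,8,9,10]=1
  size 5 → [2,4,6,9,10]=10  [4,6,8,9,10]=10  [5,7,8,9,10]=1  [6,7,8,9,10]=5
  size 6 → [2,4,6,8,9,10]=20  [3,5,7,8,9,10]=1  [4,6,7,8,9,10]=15  [5,6,7,8,9,10]=6
  size 7 → [2,4,6,7,8,9,10]=35  [3,5,6,7,8,9,10]=7  [4,5,6,7,8,9,10]=21
  size 8 → [2,4,5,6,7,8,9,10]=56  [3,4,5,6,7,8,9,10]=28
  size 9 → [2,3,4,5,6,7,8,9,10]=84
  first=0(t) contributes 84

84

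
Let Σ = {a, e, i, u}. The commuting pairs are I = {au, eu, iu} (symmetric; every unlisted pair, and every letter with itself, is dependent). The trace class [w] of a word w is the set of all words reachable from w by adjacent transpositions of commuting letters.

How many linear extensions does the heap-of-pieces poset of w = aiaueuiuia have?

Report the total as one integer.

piece 0:a — minimal
piece 1:i rests on {0:a}
piece 2:a rests on {1:i}
piece 3:u — minimal
piece 4:e rests on {2:a}
piece 5:u rests on {3:u}
piece 6:i rests on {4:e}
piece 7:u rests on {5:u}
piece 8:i rests on {6:i}
piece 9:a rests on {8:i}
minimal pieces: {0:a, 3:u}
ways to finish when only these pieces remain (= sum over removing one remaining piece with nothing left below it):
  1 left: {7}→1  {9}→1
  2 left: {5,7}→1  {7,9}→2  {8,9}→1
  3 left: {3,5,7}→1  {5,7,9}→3  {6,8,9}→1  {7,8,9}→3
  4 left: {3,5,7,9}→4  {4,6,8,9}→1  {5,7,8,9}→6  {6,7,8,9}→4
  5 left: {2,4,6,8,9}→1  {3,5,7,8,9}→10  {4,6,7,8,9}→5  {5,6,7,8,9}→10
  6 left: {1,2,4,6,8,9}→1  {2,4,6,7,8,9}→6  {3,5,6,7,8,9}→20  {4,5,6,7,8,9}→15
  7 left: {0,1,2,4,6,8,9}→1  {1,2,4,6,7,8,9}→7  {2,4,5,6,7,8,9}→21  {3,4,5,6,7,8,9}→35
  8 left: {0,1,2,4,6,7,8,9}→8  {1,2,4,5,6,7,8,9}→28  {2,3,4,5,6,7,8,9}→56
  placing 0:a first → 84 extensions
  placing 3:u first → 36 extensions
total linear extensions = 120

120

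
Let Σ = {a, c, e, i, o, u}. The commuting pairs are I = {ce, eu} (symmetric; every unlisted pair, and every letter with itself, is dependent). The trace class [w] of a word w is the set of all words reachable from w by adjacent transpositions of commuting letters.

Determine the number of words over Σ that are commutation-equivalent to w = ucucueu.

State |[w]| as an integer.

#0=u has no predecessor
#1=c depends on [0:u]
#2=u depends on [1:c]
#3=c depends on [2:u]
#4=u depends on [3:c]
#5=e has no predecessor
#6=u depends on [4:u]
sources: [0:u, 5:e]
N(rest) = Σ N(rest − s) over sources s of rest; N(one piece) = 1:
  size 1 → [5]=1  [6]=1
  size 2 → [4,6]=1  [5,6]=2
  size 3 → [3,4,6]=1  [4,5,6]=3
  size 4 → [2,3,4,6]=1  [3,4,5,6]=4
  size 5 → [1,2,3,4,6]=1  [2,3,4,5,6]=5
  first=0(u) contributes 6
  first=5(e) contributes 1
|[w]| = 7

7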